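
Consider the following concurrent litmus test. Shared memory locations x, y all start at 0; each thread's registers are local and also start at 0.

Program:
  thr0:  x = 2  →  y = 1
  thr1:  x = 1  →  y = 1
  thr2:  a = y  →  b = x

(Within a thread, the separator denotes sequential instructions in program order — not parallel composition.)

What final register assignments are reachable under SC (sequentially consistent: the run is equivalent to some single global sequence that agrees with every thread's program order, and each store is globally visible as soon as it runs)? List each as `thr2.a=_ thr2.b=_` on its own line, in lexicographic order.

outcome vector order: (thr2.a,thr2.b)
|SC outcomes| = 5

thr2.a=0 thr2.b=0
thr2.a=0 thr2.b=1
thr2.a=0 thr2.b=2
thr2.a=1 thr2.b=1
thr2.a=1 thr2.b=2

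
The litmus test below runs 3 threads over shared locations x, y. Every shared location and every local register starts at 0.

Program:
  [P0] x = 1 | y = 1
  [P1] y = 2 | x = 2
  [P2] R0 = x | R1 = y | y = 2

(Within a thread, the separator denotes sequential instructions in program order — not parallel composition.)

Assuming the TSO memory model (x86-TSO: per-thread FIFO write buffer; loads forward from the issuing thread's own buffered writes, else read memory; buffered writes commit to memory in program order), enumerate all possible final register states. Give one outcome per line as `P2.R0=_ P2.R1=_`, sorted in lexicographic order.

outcome vector order: (P2.R0,P2.R1)
|TSO outcomes| = 8

P2.R0=0 P2.R1=0
P2.R0=0 P2.R1=1
P2.R0=0 P2.R1=2
P2.R0=1 P2.R1=0
P2.R0=1 P2.R1=1
P2.R0=1 P2.R1=2
P2.R0=2 P2.R1=1
P2.R0=2 P2.R1=2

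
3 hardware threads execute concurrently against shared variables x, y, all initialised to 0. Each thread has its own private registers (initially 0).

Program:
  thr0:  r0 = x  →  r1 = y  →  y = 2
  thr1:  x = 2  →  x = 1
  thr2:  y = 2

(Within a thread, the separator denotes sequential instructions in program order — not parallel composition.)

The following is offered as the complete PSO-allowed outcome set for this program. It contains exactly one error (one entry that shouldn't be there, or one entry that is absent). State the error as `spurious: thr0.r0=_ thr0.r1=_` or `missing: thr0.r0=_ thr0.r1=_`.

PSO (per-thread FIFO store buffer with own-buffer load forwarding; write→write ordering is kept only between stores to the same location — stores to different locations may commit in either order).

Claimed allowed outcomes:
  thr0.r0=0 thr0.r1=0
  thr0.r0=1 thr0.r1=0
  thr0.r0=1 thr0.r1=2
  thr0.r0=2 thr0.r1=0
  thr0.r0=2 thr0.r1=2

outcome vector order: (thr0.r0,thr0.r1)
PSO (6): 00, 02, 10, 12, 20, 22
PSO∖claimed = {02}

missing: thr0.r0=0 thr0.r1=2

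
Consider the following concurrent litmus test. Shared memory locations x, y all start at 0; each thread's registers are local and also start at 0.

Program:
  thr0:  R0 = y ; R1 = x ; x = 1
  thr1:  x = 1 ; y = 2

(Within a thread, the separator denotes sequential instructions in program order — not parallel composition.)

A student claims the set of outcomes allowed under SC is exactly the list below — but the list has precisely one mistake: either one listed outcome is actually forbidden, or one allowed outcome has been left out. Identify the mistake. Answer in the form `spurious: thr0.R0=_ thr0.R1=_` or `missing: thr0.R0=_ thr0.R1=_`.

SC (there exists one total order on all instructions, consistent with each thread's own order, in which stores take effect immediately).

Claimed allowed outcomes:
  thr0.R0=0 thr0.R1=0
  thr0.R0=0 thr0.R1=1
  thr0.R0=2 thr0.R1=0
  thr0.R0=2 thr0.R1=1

spurious: thr0.R0=2 thr0.R1=0

outcome vector order: (thr0.R0,thr0.R1)
SC (3): 00 01 21
claimed∖SC = {20}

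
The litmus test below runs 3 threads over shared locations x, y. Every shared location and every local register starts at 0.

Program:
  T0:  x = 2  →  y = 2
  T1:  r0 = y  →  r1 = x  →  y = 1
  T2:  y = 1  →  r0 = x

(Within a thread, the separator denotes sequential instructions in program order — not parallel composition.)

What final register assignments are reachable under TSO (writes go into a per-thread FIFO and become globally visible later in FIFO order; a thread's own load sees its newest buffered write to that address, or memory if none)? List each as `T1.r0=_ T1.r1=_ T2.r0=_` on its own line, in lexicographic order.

outcome vector order: (T1.r0,T1.r1,T2.r0)
|TSO outcomes| = 10

T1.r0=0 T1.r1=0 T2.r0=0
T1.r0=0 T1.r1=0 T2.r0=2
T1.r0=0 T1.r1=2 T2.r0=0
T1.r0=0 T1.r1=2 T2.r0=2
T1.r0=1 T1.r1=0 T2.r0=0
T1.r0=1 T1.r1=0 T2.r0=2
T1.r0=1 T1.r1=2 T2.r0=0
T1.r0=1 T1.r1=2 T2.r0=2
T1.r0=2 T1.r1=2 T2.r0=0
T1.r0=2 T1.r1=2 T2.r0=2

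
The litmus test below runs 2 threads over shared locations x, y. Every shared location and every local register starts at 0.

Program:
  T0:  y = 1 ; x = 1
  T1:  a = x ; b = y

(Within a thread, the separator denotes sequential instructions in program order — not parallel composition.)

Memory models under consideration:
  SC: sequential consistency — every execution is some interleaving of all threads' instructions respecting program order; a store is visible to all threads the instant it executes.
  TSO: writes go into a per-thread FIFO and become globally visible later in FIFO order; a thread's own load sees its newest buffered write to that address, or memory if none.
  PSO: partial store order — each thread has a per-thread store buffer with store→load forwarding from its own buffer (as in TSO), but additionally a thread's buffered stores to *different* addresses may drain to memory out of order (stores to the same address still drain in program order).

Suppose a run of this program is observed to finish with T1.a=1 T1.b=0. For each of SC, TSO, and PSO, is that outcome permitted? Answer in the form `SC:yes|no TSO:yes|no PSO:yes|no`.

outcome vector order: (T1.a,T1.b)
[SC] allowed = {(0,0) (0,1) (1,1)}
[TSO] allowed = {(0,0) (0,1) (1,1)}
[PSO] allowed = {(0,0) (0,1) (1,0) (1,1)}
target (1,0) ∈ {PSO}

SC:no TSO:no PSO:yes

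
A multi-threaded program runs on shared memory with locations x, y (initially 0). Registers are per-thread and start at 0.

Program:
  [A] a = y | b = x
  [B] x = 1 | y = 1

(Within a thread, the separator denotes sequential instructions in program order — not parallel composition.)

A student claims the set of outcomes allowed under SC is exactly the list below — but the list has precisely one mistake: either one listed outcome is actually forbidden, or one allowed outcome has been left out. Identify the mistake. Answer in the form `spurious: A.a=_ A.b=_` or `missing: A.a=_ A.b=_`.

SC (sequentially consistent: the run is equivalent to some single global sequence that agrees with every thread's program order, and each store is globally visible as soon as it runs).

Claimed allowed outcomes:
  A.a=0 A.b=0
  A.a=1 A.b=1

missing: A.a=0 A.b=1

outcome vector order: (A.a,A.b)
[SC] allowed = {00; 01; 11}
SC∖claimed = {01}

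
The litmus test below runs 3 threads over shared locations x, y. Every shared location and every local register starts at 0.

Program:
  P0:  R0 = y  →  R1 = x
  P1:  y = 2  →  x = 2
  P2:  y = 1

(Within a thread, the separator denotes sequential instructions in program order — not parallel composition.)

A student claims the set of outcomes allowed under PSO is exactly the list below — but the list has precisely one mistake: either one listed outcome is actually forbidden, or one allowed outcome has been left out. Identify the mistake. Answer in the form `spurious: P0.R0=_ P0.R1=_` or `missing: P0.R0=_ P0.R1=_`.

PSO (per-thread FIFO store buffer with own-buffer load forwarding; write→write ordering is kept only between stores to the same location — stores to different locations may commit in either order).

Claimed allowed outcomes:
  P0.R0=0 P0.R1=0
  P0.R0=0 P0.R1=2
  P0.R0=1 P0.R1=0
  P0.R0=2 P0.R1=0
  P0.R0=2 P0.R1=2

outcome vector order: (P0.R0,P0.R1)
under PSO → 00; 02; 10; 12; 20; 22
PSO∖claimed = {12}

missing: P0.R0=1 P0.R1=2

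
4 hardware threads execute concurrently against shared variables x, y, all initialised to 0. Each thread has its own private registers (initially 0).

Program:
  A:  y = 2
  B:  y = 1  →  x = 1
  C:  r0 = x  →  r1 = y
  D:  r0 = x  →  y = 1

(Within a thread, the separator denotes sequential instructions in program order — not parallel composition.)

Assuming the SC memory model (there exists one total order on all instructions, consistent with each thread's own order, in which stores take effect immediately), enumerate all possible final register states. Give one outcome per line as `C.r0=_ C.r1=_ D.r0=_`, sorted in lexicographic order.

C.r0=0 C.r1=0 D.r0=0
C.r0=0 C.r1=0 D.r0=1
C.r0=0 C.r1=1 D.r0=0
C.r0=0 C.r1=1 D.r0=1
C.r0=0 C.r1=2 D.r0=0
C.r0=0 C.r1=2 D.r0=1
C.r0=1 C.r1=1 D.r0=0
C.r0=1 C.r1=1 D.r0=1
C.r0=1 C.r1=2 D.r0=0
C.r0=1 C.r1=2 D.r0=1

outcome vector order: (C.r0,C.r1,D.r0)
|SC outcomes| = 10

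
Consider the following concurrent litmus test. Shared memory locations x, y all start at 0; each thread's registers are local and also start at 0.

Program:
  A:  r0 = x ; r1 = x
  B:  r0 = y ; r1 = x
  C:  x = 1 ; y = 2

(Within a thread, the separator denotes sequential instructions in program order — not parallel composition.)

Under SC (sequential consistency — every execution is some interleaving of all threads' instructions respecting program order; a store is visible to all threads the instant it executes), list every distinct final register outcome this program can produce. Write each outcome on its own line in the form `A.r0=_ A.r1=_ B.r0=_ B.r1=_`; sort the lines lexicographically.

outcome vector order: (A.r0,A.r1,B.r0,B.r1)
|SC outcomes| = 9

A.r0=0 A.r1=0 B.r0=0 B.r1=0
A.r0=0 A.r1=0 B.r0=0 B.r1=1
A.r0=0 A.r1=0 B.r0=2 B.r1=1
A.r0=0 A.r1=1 B.r0=0 B.r1=0
A.r0=0 A.r1=1 B.r0=0 B.r1=1
A.r0=0 A.r1=1 B.r0=2 B.r1=1
A.r0=1 A.r1=1 B.r0=0 B.r1=0
A.r0=1 A.r1=1 B.r0=0 B.r1=1
A.r0=1 A.r1=1 B.r0=2 B.r1=1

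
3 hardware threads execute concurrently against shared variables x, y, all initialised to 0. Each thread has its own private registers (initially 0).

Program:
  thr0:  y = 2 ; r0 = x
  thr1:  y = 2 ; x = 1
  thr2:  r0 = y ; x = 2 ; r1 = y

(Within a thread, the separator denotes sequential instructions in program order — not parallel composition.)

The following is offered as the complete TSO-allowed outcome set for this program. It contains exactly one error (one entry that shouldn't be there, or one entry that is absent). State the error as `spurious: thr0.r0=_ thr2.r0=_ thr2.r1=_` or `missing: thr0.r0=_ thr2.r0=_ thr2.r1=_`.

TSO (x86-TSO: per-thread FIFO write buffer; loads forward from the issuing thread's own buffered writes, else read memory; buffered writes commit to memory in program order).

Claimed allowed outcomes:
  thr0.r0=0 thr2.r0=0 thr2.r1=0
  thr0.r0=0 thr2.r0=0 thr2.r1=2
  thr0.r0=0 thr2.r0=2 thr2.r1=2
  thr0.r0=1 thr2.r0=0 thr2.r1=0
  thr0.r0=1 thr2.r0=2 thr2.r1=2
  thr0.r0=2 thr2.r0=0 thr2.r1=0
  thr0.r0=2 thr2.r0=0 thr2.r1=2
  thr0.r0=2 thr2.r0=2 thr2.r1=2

outcome vector order: (thr0.r0,thr2.r0,thr2.r1)
TSO (9): <0 0 0>, <0 0 2>, <0 2 2>, <1 0 0>, <1 0 2>, <1 2 2>, <2 0 0>, <2 0 2>, <2 2 2>
TSO∖claimed = {<1 0 2>}

missing: thr0.r0=1 thr2.r0=0 thr2.r1=2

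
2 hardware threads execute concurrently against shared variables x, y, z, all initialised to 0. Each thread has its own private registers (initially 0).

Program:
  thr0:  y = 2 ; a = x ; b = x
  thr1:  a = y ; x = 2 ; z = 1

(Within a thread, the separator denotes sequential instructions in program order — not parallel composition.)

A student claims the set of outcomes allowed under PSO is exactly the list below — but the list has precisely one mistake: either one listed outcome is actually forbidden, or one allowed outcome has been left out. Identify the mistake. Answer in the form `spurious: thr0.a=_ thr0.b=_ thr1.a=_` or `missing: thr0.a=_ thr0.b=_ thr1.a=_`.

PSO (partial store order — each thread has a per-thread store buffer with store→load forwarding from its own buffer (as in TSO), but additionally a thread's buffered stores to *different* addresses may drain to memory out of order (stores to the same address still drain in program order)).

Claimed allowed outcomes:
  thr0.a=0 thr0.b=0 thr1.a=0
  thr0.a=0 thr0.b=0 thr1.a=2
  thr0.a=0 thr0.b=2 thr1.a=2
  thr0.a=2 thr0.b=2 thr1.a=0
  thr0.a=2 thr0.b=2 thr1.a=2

outcome vector order: (thr0.a,thr0.b,thr1.a)
PSO (6): 000 002 020 022 220 222
PSO∖claimed = {020}

missing: thr0.a=0 thr0.b=2 thr1.a=0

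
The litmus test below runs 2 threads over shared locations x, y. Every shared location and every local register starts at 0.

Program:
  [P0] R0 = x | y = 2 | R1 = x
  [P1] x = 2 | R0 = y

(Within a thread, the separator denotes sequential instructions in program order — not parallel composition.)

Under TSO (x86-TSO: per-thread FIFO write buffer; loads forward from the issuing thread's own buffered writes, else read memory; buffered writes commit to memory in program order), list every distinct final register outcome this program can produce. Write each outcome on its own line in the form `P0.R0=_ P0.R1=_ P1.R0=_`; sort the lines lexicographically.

P0.R0=0 P0.R1=0 P1.R0=0
P0.R0=0 P0.R1=0 P1.R0=2
P0.R0=0 P0.R1=2 P1.R0=0
P0.R0=0 P0.R1=2 P1.R0=2
P0.R0=2 P0.R1=2 P1.R0=0
P0.R0=2 P0.R1=2 P1.R0=2

outcome vector order: (P0.R0,P0.R1,P1.R0)
|TSO outcomes| = 6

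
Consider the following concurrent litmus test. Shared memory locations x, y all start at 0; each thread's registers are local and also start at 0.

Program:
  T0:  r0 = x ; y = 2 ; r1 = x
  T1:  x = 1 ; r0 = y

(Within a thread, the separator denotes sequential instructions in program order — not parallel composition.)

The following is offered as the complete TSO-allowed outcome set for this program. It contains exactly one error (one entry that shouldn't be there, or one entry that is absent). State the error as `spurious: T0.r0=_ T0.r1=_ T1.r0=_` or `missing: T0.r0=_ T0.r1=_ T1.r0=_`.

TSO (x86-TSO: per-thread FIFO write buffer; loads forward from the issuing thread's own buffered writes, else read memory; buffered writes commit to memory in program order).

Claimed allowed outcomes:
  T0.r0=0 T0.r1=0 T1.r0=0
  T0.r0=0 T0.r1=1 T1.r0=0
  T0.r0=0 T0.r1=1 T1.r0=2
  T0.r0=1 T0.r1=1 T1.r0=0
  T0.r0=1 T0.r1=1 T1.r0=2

outcome vector order: (T0.r0,T0.r1,T1.r0)
TSO (6): <0 0 0>; <0 0 2>; <0 1 0>; <0 1 2>; <1 1 0>; <1 1 2>
TSO∖claimed = {<0 0 2>}

missing: T0.r0=0 T0.r1=0 T1.r0=2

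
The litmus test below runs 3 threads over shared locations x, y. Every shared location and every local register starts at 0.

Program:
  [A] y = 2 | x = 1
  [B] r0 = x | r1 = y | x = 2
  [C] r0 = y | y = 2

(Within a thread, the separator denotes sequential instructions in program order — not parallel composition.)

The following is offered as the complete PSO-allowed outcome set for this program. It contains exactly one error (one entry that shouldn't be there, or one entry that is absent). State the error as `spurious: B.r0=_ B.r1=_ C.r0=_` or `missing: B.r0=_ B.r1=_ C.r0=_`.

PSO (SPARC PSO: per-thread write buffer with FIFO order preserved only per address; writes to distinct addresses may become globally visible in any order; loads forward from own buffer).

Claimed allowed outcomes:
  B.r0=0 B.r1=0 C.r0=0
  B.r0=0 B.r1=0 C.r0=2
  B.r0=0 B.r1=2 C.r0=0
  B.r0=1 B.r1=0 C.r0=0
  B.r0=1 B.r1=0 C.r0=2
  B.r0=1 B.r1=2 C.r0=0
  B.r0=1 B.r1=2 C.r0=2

missing: B.r0=0 B.r1=2 C.r0=2

outcome vector order: (B.r0,B.r1,C.r0)
PSO (8): 000 002 020 022 100 102 120 122
PSO∖claimed = {022}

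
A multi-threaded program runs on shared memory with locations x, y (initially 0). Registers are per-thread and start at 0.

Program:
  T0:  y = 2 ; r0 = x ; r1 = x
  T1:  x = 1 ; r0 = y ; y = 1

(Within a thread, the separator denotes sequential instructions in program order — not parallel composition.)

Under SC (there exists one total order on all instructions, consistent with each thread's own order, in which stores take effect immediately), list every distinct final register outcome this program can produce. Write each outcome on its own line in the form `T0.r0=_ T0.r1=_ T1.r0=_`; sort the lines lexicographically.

outcome vector order: (T0.r0,T0.r1,T1.r0)
|SC outcomes| = 4

T0.r0=0 T0.r1=0 T1.r0=2
T0.r0=0 T0.r1=1 T1.r0=2
T0.r0=1 T0.r1=1 T1.r0=0
T0.r0=1 T0.r1=1 T1.r0=2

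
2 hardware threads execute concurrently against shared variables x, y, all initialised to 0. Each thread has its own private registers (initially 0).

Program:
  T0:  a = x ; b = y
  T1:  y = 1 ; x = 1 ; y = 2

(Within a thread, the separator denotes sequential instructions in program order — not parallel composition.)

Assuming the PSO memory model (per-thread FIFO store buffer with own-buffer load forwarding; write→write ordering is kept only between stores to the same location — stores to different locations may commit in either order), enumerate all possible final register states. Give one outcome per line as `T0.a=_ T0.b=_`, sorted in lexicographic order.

outcome vector order: (T0.a,T0.b)
|PSO outcomes| = 6

T0.a=0 T0.b=0
T0.a=0 T0.b=1
T0.a=0 T0.b=2
T0.a=1 T0.b=0
T0.a=1 T0.b=1
T0.a=1 T0.b=2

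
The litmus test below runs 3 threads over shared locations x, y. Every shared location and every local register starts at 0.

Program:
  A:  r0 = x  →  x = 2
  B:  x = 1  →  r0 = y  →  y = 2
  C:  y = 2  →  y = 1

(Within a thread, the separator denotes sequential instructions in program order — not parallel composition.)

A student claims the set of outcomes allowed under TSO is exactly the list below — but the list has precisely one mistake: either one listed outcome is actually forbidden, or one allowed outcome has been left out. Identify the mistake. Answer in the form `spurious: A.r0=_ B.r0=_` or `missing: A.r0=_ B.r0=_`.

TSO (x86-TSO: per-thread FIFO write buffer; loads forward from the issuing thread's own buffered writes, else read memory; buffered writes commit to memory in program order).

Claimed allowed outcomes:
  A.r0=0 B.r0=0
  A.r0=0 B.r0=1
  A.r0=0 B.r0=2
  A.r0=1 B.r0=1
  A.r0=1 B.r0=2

outcome vector order: (A.r0,B.r0)
[TSO] allowed = {00; 01; 02; 10; 11; 12}
TSO∖claimed = {10}

missing: A.r0=1 B.r0=0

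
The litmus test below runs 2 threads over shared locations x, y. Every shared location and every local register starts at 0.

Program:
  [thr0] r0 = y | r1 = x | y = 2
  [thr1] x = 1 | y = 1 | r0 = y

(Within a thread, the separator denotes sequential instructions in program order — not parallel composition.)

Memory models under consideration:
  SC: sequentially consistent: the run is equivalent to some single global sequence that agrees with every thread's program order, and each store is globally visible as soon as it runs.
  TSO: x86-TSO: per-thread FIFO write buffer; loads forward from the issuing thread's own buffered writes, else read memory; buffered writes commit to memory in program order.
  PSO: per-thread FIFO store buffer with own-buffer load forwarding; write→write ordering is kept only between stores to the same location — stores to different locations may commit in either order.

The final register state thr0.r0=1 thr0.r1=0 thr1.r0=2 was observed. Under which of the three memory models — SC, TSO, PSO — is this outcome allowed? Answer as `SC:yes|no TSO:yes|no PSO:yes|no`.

SC:no TSO:no PSO:yes

outcome vector order: (thr0.r0,thr0.r1,thr1.r0)
SC: 6 outcomes — {001; 002; 011; 012; 111; 112}
TSO: 6 outcomes — {001; 002; 011; 012; 111; 112}
PSO: 8 outcomes — {001; 002; 011; 012; 101; 102; 111; 112}
target 102 ∈ {PSO}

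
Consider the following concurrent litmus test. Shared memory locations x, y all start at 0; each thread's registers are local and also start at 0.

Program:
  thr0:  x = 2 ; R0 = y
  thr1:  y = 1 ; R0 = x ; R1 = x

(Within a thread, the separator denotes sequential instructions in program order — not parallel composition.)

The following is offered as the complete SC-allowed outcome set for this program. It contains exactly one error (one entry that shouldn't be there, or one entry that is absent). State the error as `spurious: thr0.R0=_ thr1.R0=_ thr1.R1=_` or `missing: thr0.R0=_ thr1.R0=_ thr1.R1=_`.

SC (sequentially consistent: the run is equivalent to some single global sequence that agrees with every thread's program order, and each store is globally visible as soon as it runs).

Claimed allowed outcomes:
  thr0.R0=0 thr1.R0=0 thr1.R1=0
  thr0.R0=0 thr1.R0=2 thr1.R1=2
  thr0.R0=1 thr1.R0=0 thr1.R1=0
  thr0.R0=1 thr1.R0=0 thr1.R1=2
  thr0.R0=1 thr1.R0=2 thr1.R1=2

outcome vector order: (thr0.R0,thr1.R0,thr1.R1)
under SC → 0/2/2, 1/0/0, 1/0/2, 1/2/2
claimed∖SC = {0/0/0}

spurious: thr0.R0=0 thr1.R0=0 thr1.R1=0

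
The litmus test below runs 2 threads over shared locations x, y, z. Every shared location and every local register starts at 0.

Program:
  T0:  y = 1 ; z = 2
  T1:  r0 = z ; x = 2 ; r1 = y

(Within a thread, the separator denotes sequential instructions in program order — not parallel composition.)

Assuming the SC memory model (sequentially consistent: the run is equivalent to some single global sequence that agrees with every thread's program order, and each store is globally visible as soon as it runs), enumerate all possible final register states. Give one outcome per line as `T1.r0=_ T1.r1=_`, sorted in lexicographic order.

T1.r0=0 T1.r1=0
T1.r0=0 T1.r1=1
T1.r0=2 T1.r1=1

outcome vector order: (T1.r0,T1.r1)
|SC outcomes| = 3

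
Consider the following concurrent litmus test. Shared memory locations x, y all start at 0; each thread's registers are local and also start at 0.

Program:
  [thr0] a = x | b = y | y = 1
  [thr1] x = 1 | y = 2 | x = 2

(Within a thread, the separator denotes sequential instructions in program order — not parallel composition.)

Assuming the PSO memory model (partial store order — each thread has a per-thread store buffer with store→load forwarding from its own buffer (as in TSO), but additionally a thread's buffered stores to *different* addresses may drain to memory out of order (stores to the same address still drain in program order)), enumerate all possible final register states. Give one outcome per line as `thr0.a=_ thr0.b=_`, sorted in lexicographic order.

outcome vector order: (thr0.a,thr0.b)
|PSO outcomes| = 6

thr0.a=0 thr0.b=0
thr0.a=0 thr0.b=2
thr0.a=1 thr0.b=0
thr0.a=1 thr0.b=2
thr0.a=2 thr0.b=0
thr0.a=2 thr0.b=2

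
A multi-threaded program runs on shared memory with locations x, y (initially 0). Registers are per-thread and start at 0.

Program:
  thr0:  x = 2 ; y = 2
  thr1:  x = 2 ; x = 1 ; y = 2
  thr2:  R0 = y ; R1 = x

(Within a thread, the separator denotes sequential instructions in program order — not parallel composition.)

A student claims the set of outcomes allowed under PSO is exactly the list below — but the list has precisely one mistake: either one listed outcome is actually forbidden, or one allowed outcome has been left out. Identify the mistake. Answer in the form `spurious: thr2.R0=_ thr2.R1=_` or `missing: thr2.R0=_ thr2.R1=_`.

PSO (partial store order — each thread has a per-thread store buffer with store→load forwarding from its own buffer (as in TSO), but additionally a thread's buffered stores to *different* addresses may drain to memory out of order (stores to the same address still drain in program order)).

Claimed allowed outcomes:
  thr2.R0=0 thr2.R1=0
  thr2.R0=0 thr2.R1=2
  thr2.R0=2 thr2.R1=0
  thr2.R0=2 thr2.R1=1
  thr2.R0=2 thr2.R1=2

missing: thr2.R0=0 thr2.R1=1

outcome vector order: (thr2.R0,thr2.R1)
PSO: 6 outcomes — {00; 01; 02; 20; 21; 22}
PSO∖claimed = {01}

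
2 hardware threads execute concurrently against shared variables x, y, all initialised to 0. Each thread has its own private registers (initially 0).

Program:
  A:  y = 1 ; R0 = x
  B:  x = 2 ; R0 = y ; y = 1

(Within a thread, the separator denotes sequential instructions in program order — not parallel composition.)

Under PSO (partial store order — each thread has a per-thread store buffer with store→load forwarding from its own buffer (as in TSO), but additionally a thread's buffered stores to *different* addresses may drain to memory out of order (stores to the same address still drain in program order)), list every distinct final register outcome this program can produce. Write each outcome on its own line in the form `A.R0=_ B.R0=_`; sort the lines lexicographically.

A.R0=0 B.R0=0
A.R0=0 B.R0=1
A.R0=2 B.R0=0
A.R0=2 B.R0=1

outcome vector order: (A.R0,B.R0)
|PSO outcomes| = 4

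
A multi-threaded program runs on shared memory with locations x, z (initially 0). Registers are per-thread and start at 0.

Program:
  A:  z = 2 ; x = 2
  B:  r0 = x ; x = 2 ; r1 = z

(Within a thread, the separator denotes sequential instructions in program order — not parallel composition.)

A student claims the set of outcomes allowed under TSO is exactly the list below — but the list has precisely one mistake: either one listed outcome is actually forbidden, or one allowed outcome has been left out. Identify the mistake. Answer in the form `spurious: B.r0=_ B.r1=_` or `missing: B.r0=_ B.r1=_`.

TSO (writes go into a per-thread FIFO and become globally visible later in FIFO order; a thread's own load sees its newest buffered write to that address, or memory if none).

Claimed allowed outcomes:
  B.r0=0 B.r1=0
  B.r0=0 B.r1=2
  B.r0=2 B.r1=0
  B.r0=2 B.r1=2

spurious: B.r0=2 B.r1=0

outcome vector order: (B.r0,B.r1)
TSO (3): 0/0; 0/2; 2/2
claimed∖TSO = {2/0}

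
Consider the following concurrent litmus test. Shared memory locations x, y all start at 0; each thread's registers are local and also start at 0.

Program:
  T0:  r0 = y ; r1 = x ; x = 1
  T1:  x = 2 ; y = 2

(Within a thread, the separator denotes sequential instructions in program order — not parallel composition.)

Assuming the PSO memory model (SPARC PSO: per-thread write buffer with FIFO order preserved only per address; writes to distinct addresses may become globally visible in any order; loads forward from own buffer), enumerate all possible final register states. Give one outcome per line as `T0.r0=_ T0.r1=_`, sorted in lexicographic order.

outcome vector order: (T0.r0,T0.r1)
|PSO outcomes| = 4

T0.r0=0 T0.r1=0
T0.r0=0 T0.r1=2
T0.r0=2 T0.r1=0
T0.r0=2 T0.r1=2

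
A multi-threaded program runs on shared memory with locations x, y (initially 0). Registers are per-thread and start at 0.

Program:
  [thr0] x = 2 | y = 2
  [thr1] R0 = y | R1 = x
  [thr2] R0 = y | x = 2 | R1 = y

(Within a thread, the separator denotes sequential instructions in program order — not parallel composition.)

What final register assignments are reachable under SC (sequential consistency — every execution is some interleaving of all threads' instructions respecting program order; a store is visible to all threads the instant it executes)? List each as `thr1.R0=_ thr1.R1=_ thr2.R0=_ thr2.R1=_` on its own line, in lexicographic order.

thr1.R0=0 thr1.R1=0 thr2.R0=0 thr2.R1=0
thr1.R0=0 thr1.R1=0 thr2.R0=0 thr2.R1=2
thr1.R0=0 thr1.R1=0 thr2.R0=2 thr2.R1=2
thr1.R0=0 thr1.R1=2 thr2.R0=0 thr2.R1=0
thr1.R0=0 thr1.R1=2 thr2.R0=0 thr2.R1=2
thr1.R0=0 thr1.R1=2 thr2.R0=2 thr2.R1=2
thr1.R0=2 thr1.R1=2 thr2.R0=0 thr2.R1=0
thr1.R0=2 thr1.R1=2 thr2.R0=0 thr2.R1=2
thr1.R0=2 thr1.R1=2 thr2.R0=2 thr2.R1=2

outcome vector order: (thr1.R0,thr1.R1,thr2.R0,thr2.R1)
|SC outcomes| = 9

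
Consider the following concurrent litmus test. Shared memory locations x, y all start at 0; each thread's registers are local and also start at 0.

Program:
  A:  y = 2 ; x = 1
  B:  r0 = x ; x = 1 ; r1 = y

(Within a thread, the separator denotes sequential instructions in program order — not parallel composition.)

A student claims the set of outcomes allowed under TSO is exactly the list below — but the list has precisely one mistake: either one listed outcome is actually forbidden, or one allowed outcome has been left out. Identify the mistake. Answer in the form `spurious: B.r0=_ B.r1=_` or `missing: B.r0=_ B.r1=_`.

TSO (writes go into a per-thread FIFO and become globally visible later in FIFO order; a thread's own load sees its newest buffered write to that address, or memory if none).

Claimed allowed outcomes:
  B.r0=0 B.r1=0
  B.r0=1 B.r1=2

missing: B.r0=0 B.r1=2

outcome vector order: (B.r0,B.r1)
[TSO] allowed = {00 02 12}
TSO∖claimed = {02}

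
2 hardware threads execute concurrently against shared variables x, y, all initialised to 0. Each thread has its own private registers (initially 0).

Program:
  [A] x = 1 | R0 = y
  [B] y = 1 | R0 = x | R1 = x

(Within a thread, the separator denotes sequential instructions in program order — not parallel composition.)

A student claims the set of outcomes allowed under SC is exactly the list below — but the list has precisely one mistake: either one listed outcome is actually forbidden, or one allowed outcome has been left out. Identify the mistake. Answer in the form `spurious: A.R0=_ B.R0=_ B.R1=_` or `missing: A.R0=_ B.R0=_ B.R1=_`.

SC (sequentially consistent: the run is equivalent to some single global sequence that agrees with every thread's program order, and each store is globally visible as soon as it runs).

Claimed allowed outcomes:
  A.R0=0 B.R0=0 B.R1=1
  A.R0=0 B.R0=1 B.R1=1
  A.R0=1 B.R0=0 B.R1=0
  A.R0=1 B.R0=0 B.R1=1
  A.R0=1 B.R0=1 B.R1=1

outcome vector order: (A.R0,B.R0,B.R1)
SC (4): <0 1 1> <1 0 0> <1 0 1> <1 1 1>
claimed∖SC = {<0 0 1>}

spurious: A.R0=0 B.R0=0 B.R1=1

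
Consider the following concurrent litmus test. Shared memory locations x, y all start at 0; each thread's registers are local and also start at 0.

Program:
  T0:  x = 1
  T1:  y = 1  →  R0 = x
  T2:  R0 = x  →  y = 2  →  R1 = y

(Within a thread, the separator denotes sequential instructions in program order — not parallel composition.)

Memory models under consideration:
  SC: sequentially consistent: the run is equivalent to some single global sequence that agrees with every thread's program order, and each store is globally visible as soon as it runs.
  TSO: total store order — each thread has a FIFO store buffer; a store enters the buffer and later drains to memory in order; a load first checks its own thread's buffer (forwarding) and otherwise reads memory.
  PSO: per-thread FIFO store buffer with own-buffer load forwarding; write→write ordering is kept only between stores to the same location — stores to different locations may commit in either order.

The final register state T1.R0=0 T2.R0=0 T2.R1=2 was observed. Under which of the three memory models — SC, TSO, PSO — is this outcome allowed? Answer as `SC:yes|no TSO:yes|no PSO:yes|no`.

outcome vector order: (T1.R0,T2.R0,T2.R1)
[SC] allowed = {0/0/1 0/0/2 0/1/2 1/0/1 1/0/2 1/1/1 1/1/2}
[TSO] allowed = {0/0/1 0/0/2 0/1/1 0/1/2 1/0/1 1/0/2 1/1/1 1/1/2}
[PSO] allowed = {0/0/1 0/0/2 0/1/1 0/1/2 1/0/1 1/0/2 1/1/1 1/1/2}
target 0/0/2 ∈ {SC,TSO,PSO}

SC:yes TSO:yes PSO:yes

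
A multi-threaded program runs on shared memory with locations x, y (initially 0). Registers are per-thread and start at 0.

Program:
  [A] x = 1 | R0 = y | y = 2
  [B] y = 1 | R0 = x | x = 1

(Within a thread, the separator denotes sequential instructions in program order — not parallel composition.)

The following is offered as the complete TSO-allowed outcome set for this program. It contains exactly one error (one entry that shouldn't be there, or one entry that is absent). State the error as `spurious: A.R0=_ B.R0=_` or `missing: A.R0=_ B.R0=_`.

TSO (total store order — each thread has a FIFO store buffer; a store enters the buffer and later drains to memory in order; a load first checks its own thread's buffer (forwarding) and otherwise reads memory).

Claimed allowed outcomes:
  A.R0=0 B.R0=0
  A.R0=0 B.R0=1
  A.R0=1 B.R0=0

missing: A.R0=1 B.R0=1

outcome vector order: (A.R0,B.R0)
TSO (4): <0 0>; <0 1>; <1 0>; <1 1>
TSO∖claimed = {<1 1>}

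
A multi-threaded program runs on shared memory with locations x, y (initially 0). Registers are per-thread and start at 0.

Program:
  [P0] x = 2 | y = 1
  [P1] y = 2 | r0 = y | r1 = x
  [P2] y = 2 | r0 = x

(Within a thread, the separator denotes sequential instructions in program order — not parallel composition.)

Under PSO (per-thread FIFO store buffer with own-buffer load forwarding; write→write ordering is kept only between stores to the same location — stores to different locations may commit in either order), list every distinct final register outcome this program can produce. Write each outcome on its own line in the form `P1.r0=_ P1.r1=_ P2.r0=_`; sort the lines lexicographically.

P1.r0=1 P1.r1=0 P2.r0=0
P1.r0=1 P1.r1=0 P2.r0=2
P1.r0=1 P1.r1=2 P2.r0=0
P1.r0=1 P1.r1=2 P2.r0=2
P1.r0=2 P1.r1=0 P2.r0=0
P1.r0=2 P1.r1=0 P2.r0=2
P1.r0=2 P1.r1=2 P2.r0=0
P1.r0=2 P1.r1=2 P2.r0=2

outcome vector order: (P1.r0,P1.r1,P2.r0)
|PSO outcomes| = 8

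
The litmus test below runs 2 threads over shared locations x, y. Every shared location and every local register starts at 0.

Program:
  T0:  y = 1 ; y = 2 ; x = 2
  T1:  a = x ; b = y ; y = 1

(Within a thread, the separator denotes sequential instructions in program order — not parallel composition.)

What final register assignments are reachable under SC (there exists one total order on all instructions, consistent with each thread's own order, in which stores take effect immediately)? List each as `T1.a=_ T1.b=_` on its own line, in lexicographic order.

T1.a=0 T1.b=0
T1.a=0 T1.b=1
T1.a=0 T1.b=2
T1.a=2 T1.b=2

outcome vector order: (T1.a,T1.b)
|SC outcomes| = 4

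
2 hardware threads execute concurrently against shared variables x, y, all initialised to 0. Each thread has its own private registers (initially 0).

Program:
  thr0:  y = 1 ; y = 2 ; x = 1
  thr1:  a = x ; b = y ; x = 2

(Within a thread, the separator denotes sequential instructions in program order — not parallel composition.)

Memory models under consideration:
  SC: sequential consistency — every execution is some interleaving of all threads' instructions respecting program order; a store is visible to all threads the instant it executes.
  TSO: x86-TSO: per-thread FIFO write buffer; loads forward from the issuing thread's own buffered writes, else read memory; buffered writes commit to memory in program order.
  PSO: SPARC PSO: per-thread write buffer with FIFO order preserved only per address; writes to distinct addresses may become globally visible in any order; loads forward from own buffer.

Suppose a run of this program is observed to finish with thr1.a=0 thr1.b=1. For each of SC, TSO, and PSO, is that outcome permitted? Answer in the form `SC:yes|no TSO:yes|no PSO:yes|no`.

SC:yes TSO:yes PSO:yes

outcome vector order: (thr1.a,thr1.b)
SC: 4 outcomes — {(0,0) (0,1) (0,2) (1,2)}
TSO: 4 outcomes — {(0,0) (0,1) (0,2) (1,2)}
PSO: 6 outcomes — {(0,0) (0,1) (0,2) (1,0) (1,1) (1,2)}
target (0,1) ∈ {SC,TSO,PSO}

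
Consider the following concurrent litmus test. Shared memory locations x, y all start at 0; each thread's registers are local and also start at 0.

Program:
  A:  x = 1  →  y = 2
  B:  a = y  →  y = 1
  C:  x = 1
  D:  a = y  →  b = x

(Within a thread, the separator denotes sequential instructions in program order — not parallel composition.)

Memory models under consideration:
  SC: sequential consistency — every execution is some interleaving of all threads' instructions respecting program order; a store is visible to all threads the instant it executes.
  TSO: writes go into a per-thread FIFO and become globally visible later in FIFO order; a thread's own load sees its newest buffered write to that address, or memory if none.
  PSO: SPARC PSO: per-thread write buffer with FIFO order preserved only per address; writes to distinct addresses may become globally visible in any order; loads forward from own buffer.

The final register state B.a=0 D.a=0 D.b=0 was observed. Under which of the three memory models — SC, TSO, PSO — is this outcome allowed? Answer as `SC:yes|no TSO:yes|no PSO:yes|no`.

SC:yes TSO:yes PSO:yes

outcome vector order: (B.a,D.a,D.b)
[SC] allowed = {000, 001, 010, 011, 021, 200, 201, 211, 221}
[TSO] allowed = {000, 001, 010, 011, 021, 200, 201, 211, 221}
[PSO] allowed = {000, 001, 010, 011, 020, 021, 200, 201, 210, 211, 220, 221}
target 000 ∈ {SC,TSO,PSO}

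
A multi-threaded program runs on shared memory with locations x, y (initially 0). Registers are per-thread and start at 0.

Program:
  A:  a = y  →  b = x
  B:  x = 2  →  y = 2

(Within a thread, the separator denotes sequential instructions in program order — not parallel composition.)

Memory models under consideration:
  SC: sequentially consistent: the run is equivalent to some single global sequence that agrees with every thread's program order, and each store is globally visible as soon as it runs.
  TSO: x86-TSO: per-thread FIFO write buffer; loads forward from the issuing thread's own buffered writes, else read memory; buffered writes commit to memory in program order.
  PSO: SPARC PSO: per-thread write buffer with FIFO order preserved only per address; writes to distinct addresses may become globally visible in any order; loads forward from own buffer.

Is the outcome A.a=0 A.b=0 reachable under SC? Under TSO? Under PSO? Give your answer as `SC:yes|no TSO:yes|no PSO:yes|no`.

SC:yes TSO:yes PSO:yes

outcome vector order: (A.a,A.b)
SC (3): 0/0; 0/2; 2/2
TSO (3): 0/0; 0/2; 2/2
PSO (4): 0/0; 0/2; 2/0; 2/2
target 0/0 ∈ {SC,TSO,PSO}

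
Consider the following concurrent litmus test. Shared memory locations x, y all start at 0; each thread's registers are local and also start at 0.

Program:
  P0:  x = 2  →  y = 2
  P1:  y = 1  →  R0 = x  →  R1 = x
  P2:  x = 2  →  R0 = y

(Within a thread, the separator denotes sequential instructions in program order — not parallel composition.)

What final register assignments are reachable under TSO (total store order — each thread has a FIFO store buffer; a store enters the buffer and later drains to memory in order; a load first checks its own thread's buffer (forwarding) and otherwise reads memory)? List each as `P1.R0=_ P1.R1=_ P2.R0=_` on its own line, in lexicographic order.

P1.R0=0 P1.R1=0 P2.R0=0
P1.R0=0 P1.R1=0 P2.R0=1
P1.R0=0 P1.R1=0 P2.R0=2
P1.R0=0 P1.R1=2 P2.R0=0
P1.R0=0 P1.R1=2 P2.R0=1
P1.R0=0 P1.R1=2 P2.R0=2
P1.R0=2 P1.R1=2 P2.R0=0
P1.R0=2 P1.R1=2 P2.R0=1
P1.R0=2 P1.R1=2 P2.R0=2

outcome vector order: (P1.R0,P1.R1,P2.R0)
|TSO outcomes| = 9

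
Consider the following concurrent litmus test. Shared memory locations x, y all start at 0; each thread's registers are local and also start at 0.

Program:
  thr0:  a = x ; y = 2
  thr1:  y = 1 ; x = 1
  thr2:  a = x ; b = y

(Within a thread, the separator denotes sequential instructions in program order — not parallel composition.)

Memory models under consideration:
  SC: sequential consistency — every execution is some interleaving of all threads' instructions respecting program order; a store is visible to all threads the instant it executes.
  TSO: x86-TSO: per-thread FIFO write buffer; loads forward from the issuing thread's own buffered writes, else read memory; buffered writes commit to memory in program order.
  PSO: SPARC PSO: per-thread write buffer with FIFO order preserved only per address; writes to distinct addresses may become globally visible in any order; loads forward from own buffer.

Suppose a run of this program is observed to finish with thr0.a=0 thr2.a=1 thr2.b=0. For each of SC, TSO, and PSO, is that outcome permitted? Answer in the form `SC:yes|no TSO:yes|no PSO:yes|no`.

SC:no TSO:no PSO:yes

outcome vector order: (thr0.a,thr2.a,thr2.b)
SC: 10 outcomes — {0/0/0; 0/0/1; 0/0/2; 0/1/1; 0/1/2; 1/0/0; 1/0/1; 1/0/2; 1/1/1; 1/1/2}
TSO: 10 outcomes — {0/0/0; 0/0/1; 0/0/2; 0/1/1; 0/1/2; 1/0/0; 1/0/1; 1/0/2; 1/1/1; 1/1/2}
PSO: 12 outcomes — {0/0/0; 0/0/1; 0/0/2; 0/1/0; 0/1/1; 0/1/2; 1/0/0; 1/0/1; 1/0/2; 1/1/0; 1/1/1; 1/1/2}
target 0/1/0 ∈ {PSO}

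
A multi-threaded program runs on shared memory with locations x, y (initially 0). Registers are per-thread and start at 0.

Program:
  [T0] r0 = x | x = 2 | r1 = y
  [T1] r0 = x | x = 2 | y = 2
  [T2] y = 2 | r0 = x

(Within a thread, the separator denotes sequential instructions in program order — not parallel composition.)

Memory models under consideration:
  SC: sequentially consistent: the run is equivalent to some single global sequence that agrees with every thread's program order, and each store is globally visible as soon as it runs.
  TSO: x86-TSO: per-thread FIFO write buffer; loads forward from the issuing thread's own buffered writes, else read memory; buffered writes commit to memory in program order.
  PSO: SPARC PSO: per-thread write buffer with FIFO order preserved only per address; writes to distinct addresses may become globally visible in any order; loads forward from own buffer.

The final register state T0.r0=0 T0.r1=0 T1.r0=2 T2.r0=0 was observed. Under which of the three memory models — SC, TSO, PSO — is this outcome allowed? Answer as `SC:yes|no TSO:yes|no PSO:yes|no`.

outcome vector order: (T0.r0,T0.r1,T1.r0,T2.r0)
SC (9): 0002, 0022, 0200, 0202, 0220, 0222, 2002, 2200, 2202
TSO (12): 0000, 0002, 0020, 0022, 0200, 0202, 0220, 0222, 2000, 2002, 2200, 2202
PSO (12): 0000, 0002, 0020, 0022, 0200, 0202, 0220, 0222, 2000, 2002, 2200, 2202
target 0020 ∈ {TSO,PSO}

SC:no TSO:yes PSO:yes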